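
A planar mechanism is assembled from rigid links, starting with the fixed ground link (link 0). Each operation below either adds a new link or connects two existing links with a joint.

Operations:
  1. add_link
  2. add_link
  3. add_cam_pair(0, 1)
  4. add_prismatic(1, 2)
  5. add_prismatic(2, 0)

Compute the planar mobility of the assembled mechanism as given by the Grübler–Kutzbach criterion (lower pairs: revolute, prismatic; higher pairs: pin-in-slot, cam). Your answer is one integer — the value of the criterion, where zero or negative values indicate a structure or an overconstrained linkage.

M = 1

(L,J1,J2)=(1,0,0); link0 fixed
link1: (2,0,0)
link2: (3,0,0)
C 0-1 [J2]: (3,0,1)
P 1-2 [J1]: (3,1,1)
P 2-0 [J1]: (3,2,1)
Grübler: 3·2 − 2·2 − 1 = 1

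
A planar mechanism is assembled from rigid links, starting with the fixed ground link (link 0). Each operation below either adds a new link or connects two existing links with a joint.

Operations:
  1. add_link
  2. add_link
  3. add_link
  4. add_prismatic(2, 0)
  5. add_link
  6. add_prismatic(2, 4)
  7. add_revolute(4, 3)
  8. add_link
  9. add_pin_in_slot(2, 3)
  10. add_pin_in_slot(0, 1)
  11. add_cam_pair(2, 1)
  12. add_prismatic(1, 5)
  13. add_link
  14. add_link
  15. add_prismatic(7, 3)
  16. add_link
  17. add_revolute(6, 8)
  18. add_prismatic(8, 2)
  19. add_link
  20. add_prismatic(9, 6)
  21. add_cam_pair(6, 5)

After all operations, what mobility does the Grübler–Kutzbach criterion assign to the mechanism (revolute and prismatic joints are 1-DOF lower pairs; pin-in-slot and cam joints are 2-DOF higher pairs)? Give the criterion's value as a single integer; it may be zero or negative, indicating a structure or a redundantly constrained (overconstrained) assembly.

(L,J1,J2)=(1,0,0); link0 fixed
link1: (2,0,0)
link2: (3,0,0)
link3: (4,0,0)
P 2-0 [J1]: (4,1,0)
link4: (5,1,0)
P 2-4 [J1]: (5,2,0)
R 4-3 [J1]: (5,3,0)
link5: (6,3,0)
PS 2-3 [J2]: (6,3,1)
PS 0-1 [J2]: (6,3,2)
C 2-1 [J2]: (6,3,3)
P 1-5 [J1]: (6,4,3)
link6: (7,4,3)
link7: (8,4,3)
P 7-3 [J1]: (8,5,3)
link8: (9,5,3)
R 6-8 [J1]: (9,6,3)
P 8-2 [J1]: (9,7,3)
link9: (10,7,3)
P 9-6 [J1]: (10,8,3)
C 6-5 [J2]: (10,8,4)
Grübler: 3·9 − 2·8 − 4 = 7

M = 7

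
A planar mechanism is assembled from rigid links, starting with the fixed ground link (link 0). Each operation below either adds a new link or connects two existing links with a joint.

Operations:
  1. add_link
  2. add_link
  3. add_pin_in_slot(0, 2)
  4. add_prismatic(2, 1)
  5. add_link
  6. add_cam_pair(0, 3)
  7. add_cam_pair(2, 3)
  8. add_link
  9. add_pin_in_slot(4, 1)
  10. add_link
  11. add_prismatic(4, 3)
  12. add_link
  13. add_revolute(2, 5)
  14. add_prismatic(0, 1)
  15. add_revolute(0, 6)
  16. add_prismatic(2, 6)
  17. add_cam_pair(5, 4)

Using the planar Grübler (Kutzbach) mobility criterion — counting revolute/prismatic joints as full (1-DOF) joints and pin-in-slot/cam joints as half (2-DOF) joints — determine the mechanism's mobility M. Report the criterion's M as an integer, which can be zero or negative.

L=1 J1=0 J2=0
add link → L=2 J1=0 J2=0
add link → L=3 J1=0 J2=0
PS@0,2 dof=2 J2 → L=3 J1=0 J2=1
P@2,1 dof=1 J1 → L=3 J1=1 J2=1
add link → L=4 J1=1 J2=1
C@0,3 dof=2 J2 → L=4 J1=1 J2=2
C@2,3 dof=2 J2 → L=4 J1=1 J2=3
add link → L=5 J1=1 J2=3
PS@4,1 dof=2 J2 → L=5 J1=1 J2=4
add link → L=6 J1=1 J2=4
P@4,3 dof=1 J1 → L=6 J1=2 J2=4
add link → L=7 J1=2 J2=4
R@2,5 dof=1 J1 → L=7 J1=3 J2=4
P@0,1 dof=1 J1 → L=7 J1=4 J2=4
R@0,6 dof=1 J1 → L=7 J1=5 J2=4
P@2,6 dof=1 J1 → L=7 J1=6 J2=4
C@5,4 dof=2 J2 → L=7 J1=6 J2=5
M=3(L−1)−2J1−J2=3·6−2·6−5=1

M = 1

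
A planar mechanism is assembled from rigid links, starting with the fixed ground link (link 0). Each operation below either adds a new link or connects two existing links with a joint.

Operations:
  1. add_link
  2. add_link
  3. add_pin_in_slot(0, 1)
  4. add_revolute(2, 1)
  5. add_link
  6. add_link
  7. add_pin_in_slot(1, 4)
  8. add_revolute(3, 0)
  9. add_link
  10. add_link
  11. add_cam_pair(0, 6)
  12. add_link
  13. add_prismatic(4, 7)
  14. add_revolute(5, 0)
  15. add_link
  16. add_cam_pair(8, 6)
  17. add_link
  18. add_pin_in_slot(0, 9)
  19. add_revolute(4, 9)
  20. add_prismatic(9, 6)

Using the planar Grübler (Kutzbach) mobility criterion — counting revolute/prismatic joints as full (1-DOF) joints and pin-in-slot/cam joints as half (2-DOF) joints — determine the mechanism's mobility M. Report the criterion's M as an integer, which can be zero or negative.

M = 10

[1;0;0] (link 0 is ground)
L+ [2;0;0]
L+ [3;0;0]
PS(0,1)∈J2 [3;0;1]
R(2,1)∈J1 [3;1;1]
L+ [4;1;1]
L+ [5;1;1]
PS(1,4)∈J2 [5;1;2]
R(3,0)∈J1 [5;2;2]
L+ [6;2;2]
L+ [7;2;2]
C(0,6)∈J2 [7;2;3]
L+ [8;2;3]
P(4,7)∈J1 [8;3;3]
R(5,0)∈J1 [8;4;3]
L+ [9;4;3]
C(8,6)∈J2 [9;4;4]
L+ [10;4;4]
PS(0,9)∈J2 [10;4;5]
R(4,9)∈J1 [10;5;5]
P(9,6)∈J1 [10;6;5]
mobility = 27 − 12 − 5 = 10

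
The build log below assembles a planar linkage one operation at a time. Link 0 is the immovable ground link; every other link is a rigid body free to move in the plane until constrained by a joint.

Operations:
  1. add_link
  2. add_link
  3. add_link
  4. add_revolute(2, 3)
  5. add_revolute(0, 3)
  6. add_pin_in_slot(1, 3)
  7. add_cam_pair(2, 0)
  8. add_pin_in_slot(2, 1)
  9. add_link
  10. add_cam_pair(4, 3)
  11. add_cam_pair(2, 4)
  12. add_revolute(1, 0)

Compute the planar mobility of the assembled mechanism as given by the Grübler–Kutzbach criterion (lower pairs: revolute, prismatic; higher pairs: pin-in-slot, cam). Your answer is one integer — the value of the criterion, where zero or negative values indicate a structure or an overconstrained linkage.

M = 1

(L,J1,J2)=(1,0,0); link0 fixed
link1: (2,0,0)
link2: (3,0,0)
link3: (4,0,0)
R 2-3 [J1]: (4,1,0)
R 0-3 [J1]: (4,2,0)
PS 1-3 [J2]: (4,2,1)
C 2-0 [J2]: (4,2,2)
PS 2-1 [J2]: (4,2,3)
link4: (5,2,3)
C 4-3 [J2]: (5,2,4)
C 2-4 [J2]: (5,2,5)
R 1-0 [J1]: (5,3,5)
Grübler: 3·4 − 2·3 − 5 = 1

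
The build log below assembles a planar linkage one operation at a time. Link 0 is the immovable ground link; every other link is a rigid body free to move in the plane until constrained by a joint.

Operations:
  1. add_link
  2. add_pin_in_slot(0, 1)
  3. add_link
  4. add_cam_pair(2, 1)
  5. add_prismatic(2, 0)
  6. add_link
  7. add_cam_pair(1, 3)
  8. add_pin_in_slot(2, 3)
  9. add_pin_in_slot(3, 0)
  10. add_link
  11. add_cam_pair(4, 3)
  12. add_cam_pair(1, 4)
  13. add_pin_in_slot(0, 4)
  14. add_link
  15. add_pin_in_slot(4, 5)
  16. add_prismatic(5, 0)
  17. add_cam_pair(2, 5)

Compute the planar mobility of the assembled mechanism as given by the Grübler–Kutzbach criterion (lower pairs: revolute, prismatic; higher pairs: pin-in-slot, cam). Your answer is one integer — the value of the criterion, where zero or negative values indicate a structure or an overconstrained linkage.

L=1 J1=0 J2=0
add link → L=2 J1=0 J2=0
PS@0,1 dof=2 J2 → L=2 J1=0 J2=1
add link → L=3 J1=0 J2=1
C@2,1 dof=2 J2 → L=3 J1=0 J2=2
P@2,0 dof=1 J1 → L=3 J1=1 J2=2
add link → L=4 J1=1 J2=2
C@1,3 dof=2 J2 → L=4 J1=1 J2=3
PS@2,3 dof=2 J2 → L=4 J1=1 J2=4
PS@3,0 dof=2 J2 → L=4 J1=1 J2=5
add link → L=5 J1=1 J2=5
C@4,3 dof=2 J2 → L=5 J1=1 J2=6
C@1,4 dof=2 J2 → L=5 J1=1 J2=7
PS@0,4 dof=2 J2 → L=5 J1=1 J2=8
add link → L=6 J1=1 J2=8
PS@4,5 dof=2 J2 → L=6 J1=1 J2=9
P@5,0 dof=1 J1 → L=6 J1=2 J2=9
C@2,5 dof=2 J2 → L=6 J1=2 J2=10
M=3(L−1)−2J1−J2=3·5−2·2−10=1

M = 1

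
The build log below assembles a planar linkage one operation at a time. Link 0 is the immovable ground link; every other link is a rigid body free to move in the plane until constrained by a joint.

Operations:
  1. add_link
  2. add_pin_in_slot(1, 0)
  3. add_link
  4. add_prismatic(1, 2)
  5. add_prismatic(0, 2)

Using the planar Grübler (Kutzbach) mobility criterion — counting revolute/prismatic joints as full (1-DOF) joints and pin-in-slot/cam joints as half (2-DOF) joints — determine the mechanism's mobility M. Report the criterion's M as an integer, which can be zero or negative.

M = 1

(L,J1,J2)=(1,0,0); link0 fixed
link1: (2,0,0)
PS 1-0 [J2]: (2,0,1)
link2: (3,0,1)
P 1-2 [J1]: (3,1,1)
P 0-2 [J1]: (3,2,1)
Grübler: 3·2 − 2·2 − 1 = 1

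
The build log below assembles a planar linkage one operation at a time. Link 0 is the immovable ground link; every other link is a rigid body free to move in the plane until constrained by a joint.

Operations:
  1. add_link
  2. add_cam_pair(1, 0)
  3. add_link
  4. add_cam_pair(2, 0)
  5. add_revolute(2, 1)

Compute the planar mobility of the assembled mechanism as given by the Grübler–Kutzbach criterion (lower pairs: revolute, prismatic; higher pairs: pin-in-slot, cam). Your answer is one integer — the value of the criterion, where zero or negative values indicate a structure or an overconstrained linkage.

M = 2

ground; <1,0,0>
#1 <2,0,0>
C:1↔0 J2 <2,0,1>
#2 <3,0,1>
C:2↔0 J2 <3,0,2>
R:2↔1 J1 <3,1,2>
3×2 − 2×1 − 1×2 = 2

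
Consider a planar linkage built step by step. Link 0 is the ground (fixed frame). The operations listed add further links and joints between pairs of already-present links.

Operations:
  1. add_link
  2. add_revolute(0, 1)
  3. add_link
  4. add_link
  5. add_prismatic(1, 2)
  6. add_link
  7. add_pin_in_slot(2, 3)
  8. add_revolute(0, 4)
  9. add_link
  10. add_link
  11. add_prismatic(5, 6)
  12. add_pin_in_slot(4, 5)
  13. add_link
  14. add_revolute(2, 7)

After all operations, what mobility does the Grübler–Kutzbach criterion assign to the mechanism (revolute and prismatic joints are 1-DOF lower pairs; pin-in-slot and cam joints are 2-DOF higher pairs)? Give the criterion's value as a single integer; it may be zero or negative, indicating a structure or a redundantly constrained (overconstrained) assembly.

[1;0;0] (link 0 is ground)
L+ [2;0;0]
R(0,1)∈J1 [2;1;0]
L+ [3;1;0]
L+ [4;1;0]
P(1,2)∈J1 [4;2;0]
L+ [5;2;0]
PS(2,3)∈J2 [5;2;1]
R(0,4)∈J1 [5;3;1]
L+ [6;3;1]
L+ [7;3;1]
P(5,6)∈J1 [7;4;1]
PS(4,5)∈J2 [7;4;2]
L+ [8;4;2]
R(2,7)∈J1 [8;5;2]
mobility = 21 − 10 − 2 = 9

M = 9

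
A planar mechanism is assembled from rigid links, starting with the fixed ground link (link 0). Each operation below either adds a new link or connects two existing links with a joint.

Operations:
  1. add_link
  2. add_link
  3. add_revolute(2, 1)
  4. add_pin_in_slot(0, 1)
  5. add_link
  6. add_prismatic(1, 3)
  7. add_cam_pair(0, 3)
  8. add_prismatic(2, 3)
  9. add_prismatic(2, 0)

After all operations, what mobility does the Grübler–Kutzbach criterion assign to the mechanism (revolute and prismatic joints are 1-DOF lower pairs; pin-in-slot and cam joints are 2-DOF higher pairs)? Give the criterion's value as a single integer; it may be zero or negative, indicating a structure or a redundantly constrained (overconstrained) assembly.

M = -1

(L,J1,J2)=(1,0,0); link0 fixed
link1: (2,0,0)
link2: (3,0,0)
R 2-1 [J1]: (3,1,0)
PS 0-1 [J2]: (3,1,1)
link3: (4,1,1)
P 1-3 [J1]: (4,2,1)
C 0-3 [J2]: (4,2,2)
P 2-3 [J1]: (4,3,2)
P 2-0 [J1]: (4,4,2)
Grübler: 3·3 − 2·4 − 2 = -1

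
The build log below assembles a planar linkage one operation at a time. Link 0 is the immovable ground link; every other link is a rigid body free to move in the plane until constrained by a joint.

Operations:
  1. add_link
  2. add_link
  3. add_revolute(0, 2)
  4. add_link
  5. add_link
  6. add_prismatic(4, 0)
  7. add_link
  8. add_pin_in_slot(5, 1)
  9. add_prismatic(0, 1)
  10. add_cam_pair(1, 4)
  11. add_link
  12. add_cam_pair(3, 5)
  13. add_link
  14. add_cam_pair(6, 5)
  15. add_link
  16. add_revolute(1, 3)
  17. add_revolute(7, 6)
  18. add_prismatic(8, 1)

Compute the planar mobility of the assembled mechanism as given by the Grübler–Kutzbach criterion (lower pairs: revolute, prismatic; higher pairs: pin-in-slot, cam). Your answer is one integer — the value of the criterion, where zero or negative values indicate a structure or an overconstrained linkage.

M = 8

(L,J1,J2)=(1,0,0); link0 fixed
link1: (2,0,0)
link2: (3,0,0)
R 0-2 [J1]: (3,1,0)
link3: (4,1,0)
link4: (5,1,0)
P 4-0 [J1]: (5,2,0)
link5: (6,2,0)
PS 5-1 [J2]: (6,2,1)
P 0-1 [J1]: (6,3,1)
C 1-4 [J2]: (6,3,2)
link6: (7,3,2)
C 3-5 [J2]: (7,3,3)
link7: (8,3,3)
C 6-5 [J2]: (8,3,4)
link8: (9,3,4)
R 1-3 [J1]: (9,4,4)
R 7-6 [J1]: (9,5,4)
P 8-1 [J1]: (9,6,4)
Grübler: 3·8 − 2·6 − 4 = 8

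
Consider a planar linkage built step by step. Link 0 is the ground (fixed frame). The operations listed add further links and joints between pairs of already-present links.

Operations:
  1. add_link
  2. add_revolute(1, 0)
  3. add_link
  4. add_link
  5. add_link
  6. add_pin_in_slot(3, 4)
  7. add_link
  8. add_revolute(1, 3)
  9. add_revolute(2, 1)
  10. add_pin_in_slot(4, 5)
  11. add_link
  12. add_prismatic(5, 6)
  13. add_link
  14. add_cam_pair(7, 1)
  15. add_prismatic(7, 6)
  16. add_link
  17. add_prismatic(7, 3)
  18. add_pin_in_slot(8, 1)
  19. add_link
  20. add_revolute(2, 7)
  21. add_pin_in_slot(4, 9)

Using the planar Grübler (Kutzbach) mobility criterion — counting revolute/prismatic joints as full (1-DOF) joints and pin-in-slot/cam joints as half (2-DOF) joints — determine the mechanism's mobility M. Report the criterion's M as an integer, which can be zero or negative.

M = 8

L=1 J1=0 J2=0
add link → L=2 J1=0 J2=0
R@1,0 dof=1 J1 → L=2 J1=1 J2=0
add link → L=3 J1=1 J2=0
add link → L=4 J1=1 J2=0
add link → L=5 J1=1 J2=0
PS@3,4 dof=2 J2 → L=5 J1=1 J2=1
add link → L=6 J1=1 J2=1
R@1,3 dof=1 J1 → L=6 J1=2 J2=1
R@2,1 dof=1 J1 → L=6 J1=3 J2=1
PS@4,5 dof=2 J2 → L=6 J1=3 J2=2
add link → L=7 J1=3 J2=2
P@5,6 dof=1 J1 → L=7 J1=4 J2=2
add link → L=8 J1=4 J2=2
C@7,1 dof=2 J2 → L=8 J1=4 J2=3
P@7,6 dof=1 J1 → L=8 J1=5 J2=3
add link → L=9 J1=5 J2=3
P@7,3 dof=1 J1 → L=9 J1=6 J2=3
PS@8,1 dof=2 J2 → L=9 J1=6 J2=4
add link → L=10 J1=6 J2=4
R@2,7 dof=1 J1 → L=10 J1=7 J2=4
PS@4,9 dof=2 J2 → L=10 J1=7 J2=5
M=3(L−1)−2J1−J2=3·9−2·7−5=8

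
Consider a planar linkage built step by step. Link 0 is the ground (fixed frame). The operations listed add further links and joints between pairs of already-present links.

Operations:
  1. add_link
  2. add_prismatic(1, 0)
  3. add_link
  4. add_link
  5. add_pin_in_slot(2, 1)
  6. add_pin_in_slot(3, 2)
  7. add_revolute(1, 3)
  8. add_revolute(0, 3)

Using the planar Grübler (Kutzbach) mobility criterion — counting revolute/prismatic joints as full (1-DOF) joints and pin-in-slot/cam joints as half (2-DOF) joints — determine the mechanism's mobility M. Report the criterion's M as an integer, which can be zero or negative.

(L,J1,J2)=(1,0,0); link0 fixed
link1: (2,0,0)
P 1-0 [J1]: (2,1,0)
link2: (3,1,0)
link3: (4,1,0)
PS 2-1 [J2]: (4,1,1)
PS 3-2 [J2]: (4,1,2)
R 1-3 [J1]: (4,2,2)
R 0-3 [J1]: (4,3,2)
Grübler: 3·3 − 2·3 − 2 = 1

M = 1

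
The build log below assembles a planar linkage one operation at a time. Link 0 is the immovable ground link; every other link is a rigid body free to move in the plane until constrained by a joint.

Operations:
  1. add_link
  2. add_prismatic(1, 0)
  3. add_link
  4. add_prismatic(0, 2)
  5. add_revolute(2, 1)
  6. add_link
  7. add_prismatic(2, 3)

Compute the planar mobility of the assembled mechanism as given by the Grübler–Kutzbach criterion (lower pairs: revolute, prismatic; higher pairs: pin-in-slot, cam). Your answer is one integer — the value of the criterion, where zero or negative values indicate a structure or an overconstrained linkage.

L=1 J1=0 J2=0
add link → L=2 J1=0 J2=0
P@1,0 dof=1 J1 → L=2 J1=1 J2=0
add link → L=3 J1=1 J2=0
P@0,2 dof=1 J1 → L=3 J1=2 J2=0
R@2,1 dof=1 J1 → L=3 J1=3 J2=0
add link → L=4 J1=3 J2=0
P@2,3 dof=1 J1 → L=4 J1=4 J2=0
M=3(L−1)−2J1−J2=3·3−2·4−0=1

M = 1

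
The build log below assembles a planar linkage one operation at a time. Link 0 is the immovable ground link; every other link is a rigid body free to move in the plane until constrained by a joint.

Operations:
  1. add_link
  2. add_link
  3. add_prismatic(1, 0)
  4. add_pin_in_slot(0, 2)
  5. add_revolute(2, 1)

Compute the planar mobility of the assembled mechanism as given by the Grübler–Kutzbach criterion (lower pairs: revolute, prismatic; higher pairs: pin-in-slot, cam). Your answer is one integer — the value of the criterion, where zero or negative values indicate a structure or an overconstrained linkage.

[1;0;0] (link 0 is ground)
L+ [2;0;0]
L+ [3;0;0]
P(1,0)∈J1 [3;1;0]
PS(0,2)∈J2 [3;1;1]
R(2,1)∈J1 [3;2;1]
mobility = 6 − 4 − 1 = 1

M = 1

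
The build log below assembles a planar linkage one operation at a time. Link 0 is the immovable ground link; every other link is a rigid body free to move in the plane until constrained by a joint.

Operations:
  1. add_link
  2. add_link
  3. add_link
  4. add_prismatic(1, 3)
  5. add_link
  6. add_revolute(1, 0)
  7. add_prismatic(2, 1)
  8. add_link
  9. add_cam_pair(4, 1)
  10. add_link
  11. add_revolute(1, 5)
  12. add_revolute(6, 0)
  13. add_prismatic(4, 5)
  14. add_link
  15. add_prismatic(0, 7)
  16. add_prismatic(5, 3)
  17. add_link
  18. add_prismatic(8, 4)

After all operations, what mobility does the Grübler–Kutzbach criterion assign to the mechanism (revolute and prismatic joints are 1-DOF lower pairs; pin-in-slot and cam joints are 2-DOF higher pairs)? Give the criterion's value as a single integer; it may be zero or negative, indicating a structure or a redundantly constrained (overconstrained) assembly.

M = 5

link 0 = ground. State L|J1|J2 = 1|0|0
+link1  2|0|0
+link2  3|0|0
+link3  4|0|0
P(1,3) f=1→J1  4|1|0
+link4  5|1|0
R(1,0) f=1→J1  5|2|0
P(2,1) f=1→J1  5|3|0
+link5  6|3|0
C(4,1) f=2→J2  6|3|1
+link6  7|3|1
R(1,5) f=1→J1  7|4|1
R(6,0) f=1→J1  7|5|1
P(4,5) f=1→J1  7|6|1
+link7  8|6|1
P(0,7) f=1→J1  8|7|1
P(5,3) f=1→J1  8|8|1
+link8  9|8|1
P(8,4) f=1→J1  9|9|1
M = 3(9−1)−2·9−1 = 24−18−1 = 5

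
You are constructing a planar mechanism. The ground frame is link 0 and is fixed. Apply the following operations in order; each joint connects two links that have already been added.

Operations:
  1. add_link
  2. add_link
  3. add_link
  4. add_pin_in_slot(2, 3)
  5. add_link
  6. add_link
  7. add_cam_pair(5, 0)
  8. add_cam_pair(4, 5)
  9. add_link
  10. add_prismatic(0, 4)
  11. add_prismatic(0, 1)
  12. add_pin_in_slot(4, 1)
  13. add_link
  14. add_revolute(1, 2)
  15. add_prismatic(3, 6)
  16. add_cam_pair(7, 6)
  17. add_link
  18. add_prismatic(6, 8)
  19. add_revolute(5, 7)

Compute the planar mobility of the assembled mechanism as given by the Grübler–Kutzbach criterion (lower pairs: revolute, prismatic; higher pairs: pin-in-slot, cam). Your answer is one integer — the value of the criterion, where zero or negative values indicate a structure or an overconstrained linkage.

link 0 = ground. State L|J1|J2 = 1|0|0
+link1  2|0|0
+link2  3|0|0
+link3  4|0|0
PS(2,3) f=2→J2  4|0|1
+link4  5|0|1
+link5  6|0|1
C(5,0) f=2→J2  6|0|2
C(4,5) f=2→J2  6|0|3
+link6  7|0|3
P(0,4) f=1→J1  7|1|3
P(0,1) f=1→J1  7|2|3
PS(4,1) f=2→J2  7|2|4
+link7  8|2|4
R(1,2) f=1→J1  8|3|4
P(3,6) f=1→J1  8|4|4
C(7,6) f=2→J2  8|4|5
+link8  9|4|5
P(6,8) f=1→J1  9|5|5
R(5,7) f=1→J1  9|6|5
M = 3(9−1)−2·6−5 = 24−12−5 = 7

M = 7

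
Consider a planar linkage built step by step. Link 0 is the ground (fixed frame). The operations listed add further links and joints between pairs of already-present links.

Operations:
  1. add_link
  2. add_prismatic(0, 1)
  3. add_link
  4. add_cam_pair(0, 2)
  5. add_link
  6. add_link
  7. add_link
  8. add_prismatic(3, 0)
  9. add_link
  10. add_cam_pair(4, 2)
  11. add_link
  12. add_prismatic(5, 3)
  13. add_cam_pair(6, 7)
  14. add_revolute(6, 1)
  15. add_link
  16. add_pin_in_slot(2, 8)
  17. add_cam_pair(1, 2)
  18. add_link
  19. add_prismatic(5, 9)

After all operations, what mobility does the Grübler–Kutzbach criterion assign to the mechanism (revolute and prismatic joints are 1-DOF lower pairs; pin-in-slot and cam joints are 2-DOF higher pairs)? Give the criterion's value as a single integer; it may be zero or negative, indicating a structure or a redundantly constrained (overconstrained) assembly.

ground; <1,0,0>
#1 <2,0,0>
P:0↔1 J1 <2,1,0>
#2 <3,1,0>
C:0↔2 J2 <3,1,1>
#3 <4,1,1>
#4 <5,1,1>
#5 <6,1,1>
P:3↔0 J1 <6,2,1>
#6 <7,2,1>
C:4↔2 J2 <7,2,2>
#7 <8,2,2>
P:5↔3 J1 <8,3,2>
C:6↔7 J2 <8,3,3>
R:6↔1 J1 <8,4,3>
#8 <9,4,3>
PS:2↔8 J2 <9,4,4>
C:1↔2 J2 <9,4,5>
#9 <10,4,5>
P:5↔9 J1 <10,5,5>
3×9 − 2×5 − 1×5 = 12

M = 12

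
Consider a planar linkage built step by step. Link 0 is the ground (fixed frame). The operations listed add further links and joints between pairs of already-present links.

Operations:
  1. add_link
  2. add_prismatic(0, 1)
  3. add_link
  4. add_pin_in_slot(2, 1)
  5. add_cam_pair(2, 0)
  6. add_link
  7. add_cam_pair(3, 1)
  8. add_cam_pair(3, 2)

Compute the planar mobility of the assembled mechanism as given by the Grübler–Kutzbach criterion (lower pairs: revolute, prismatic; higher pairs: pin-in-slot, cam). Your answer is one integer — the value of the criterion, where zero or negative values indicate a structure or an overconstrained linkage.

M = 3

link 0 = ground. State L|J1|J2 = 1|0|0
+link1  2|0|0
P(0,1) f=1→J1  2|1|0
+link2  3|1|0
PS(2,1) f=2→J2  3|1|1
C(2,0) f=2→J2  3|1|2
+link3  4|1|2
C(3,1) f=2→J2  4|1|3
C(3,2) f=2→J2  4|1|4
M = 3(4−1)−2·1−4 = 9−2−4 = 3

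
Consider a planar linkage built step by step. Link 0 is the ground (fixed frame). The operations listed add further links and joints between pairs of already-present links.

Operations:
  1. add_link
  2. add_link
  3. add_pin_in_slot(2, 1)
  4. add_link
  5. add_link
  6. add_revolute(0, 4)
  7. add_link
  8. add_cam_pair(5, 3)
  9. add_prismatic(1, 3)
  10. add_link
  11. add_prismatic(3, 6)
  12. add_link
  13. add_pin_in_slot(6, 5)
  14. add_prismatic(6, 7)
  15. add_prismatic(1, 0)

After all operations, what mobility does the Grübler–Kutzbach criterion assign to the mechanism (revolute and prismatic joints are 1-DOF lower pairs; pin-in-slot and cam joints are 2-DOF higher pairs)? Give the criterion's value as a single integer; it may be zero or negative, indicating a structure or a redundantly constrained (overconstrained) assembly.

(L,J1,J2)=(1,0,0); link0 fixed
link1: (2,0,0)
link2: (3,0,0)
PS 2-1 [J2]: (3,0,1)
link3: (4,0,1)
link4: (5,0,1)
R 0-4 [J1]: (5,1,1)
link5: (6,1,1)
C 5-3 [J2]: (6,1,2)
P 1-3 [J1]: (6,2,2)
link6: (7,2,2)
P 3-6 [J1]: (7,3,2)
link7: (8,3,2)
PS 6-5 [J2]: (8,3,3)
P 6-7 [J1]: (8,4,3)
P 1-0 [J1]: (8,5,3)
Grübler: 3·7 − 2·5 − 3 = 8

M = 8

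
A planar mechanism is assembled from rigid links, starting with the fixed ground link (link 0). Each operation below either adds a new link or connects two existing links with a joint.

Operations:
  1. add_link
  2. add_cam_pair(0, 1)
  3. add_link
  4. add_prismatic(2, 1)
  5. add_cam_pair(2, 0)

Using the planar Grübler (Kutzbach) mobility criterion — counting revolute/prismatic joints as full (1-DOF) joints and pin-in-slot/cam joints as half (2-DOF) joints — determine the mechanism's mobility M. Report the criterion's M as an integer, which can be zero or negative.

M = 2

ground; <1,0,0>
#1 <2,0,0>
C:0↔1 J2 <2,0,1>
#2 <3,0,1>
P:2↔1 J1 <3,1,1>
C:2↔0 J2 <3,1,2>
3×2 − 2×1 − 1×2 = 2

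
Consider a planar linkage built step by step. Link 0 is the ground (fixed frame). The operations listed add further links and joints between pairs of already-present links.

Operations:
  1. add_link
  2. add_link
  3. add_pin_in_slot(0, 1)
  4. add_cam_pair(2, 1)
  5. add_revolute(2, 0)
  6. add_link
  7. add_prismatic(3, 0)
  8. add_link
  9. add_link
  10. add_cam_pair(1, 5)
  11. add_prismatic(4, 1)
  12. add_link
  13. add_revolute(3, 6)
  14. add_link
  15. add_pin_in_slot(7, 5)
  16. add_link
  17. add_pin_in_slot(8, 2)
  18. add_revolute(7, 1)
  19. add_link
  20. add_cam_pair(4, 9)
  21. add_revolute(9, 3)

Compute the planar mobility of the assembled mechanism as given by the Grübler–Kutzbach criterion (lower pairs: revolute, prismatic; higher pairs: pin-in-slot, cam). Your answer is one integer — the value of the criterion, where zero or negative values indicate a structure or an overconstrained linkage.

link 0 = ground. State L|J1|J2 = 1|0|0
+link1  2|0|0
+link2  3|0|0
PS(0,1) f=2→J2  3|0|1
C(2,1) f=2→J2  3|0|2
R(2,0) f=1→J1  3|1|2
+link3  4|1|2
P(3,0) f=1→J1  4|2|2
+link4  5|2|2
+link5  6|2|2
C(1,5) f=2→J2  6|2|3
P(4,1) f=1→J1  6|3|3
+link6  7|3|3
R(3,6) f=1→J1  7|4|3
+link7  8|4|3
PS(7,5) f=2→J2  8|4|4
+link8  9|4|4
PS(8,2) f=2→J2  9|4|5
R(7,1) f=1→J1  9|5|5
+link9  10|5|5
C(4,9) f=2→J2  10|5|6
R(9,3) f=1→J1  10|6|6
M = 3(10−1)−2·6−6 = 27−12−6 = 9

M = 9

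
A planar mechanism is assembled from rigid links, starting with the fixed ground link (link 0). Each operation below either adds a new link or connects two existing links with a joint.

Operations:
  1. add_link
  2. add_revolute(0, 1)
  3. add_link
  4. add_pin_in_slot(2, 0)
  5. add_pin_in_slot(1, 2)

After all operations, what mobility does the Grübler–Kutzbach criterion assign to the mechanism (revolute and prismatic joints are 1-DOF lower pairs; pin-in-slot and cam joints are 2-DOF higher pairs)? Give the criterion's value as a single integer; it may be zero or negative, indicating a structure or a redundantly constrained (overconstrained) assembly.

[1;0;0] (link 0 is ground)
L+ [2;0;0]
R(0,1)∈J1 [2;1;0]
L+ [3;1;0]
PS(2,0)∈J2 [3;1;1]
PS(1,2)∈J2 [3;1;2]
mobility = 6 − 2 − 2 = 2

M = 2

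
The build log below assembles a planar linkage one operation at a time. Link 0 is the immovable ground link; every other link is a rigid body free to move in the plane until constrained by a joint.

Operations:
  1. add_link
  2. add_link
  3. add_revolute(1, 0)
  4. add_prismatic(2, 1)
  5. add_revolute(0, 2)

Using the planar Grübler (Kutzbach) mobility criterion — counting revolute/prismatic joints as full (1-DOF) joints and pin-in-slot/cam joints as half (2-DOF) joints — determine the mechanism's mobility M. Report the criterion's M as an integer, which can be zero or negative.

M = 0

(L,J1,J2)=(1,0,0); link0 fixed
link1: (2,0,0)
link2: (3,0,0)
R 1-0 [J1]: (3,1,0)
P 2-1 [J1]: (3,2,0)
R 0-2 [J1]: (3,3,0)
Grübler: 3·2 − 2·3 − 0 = 0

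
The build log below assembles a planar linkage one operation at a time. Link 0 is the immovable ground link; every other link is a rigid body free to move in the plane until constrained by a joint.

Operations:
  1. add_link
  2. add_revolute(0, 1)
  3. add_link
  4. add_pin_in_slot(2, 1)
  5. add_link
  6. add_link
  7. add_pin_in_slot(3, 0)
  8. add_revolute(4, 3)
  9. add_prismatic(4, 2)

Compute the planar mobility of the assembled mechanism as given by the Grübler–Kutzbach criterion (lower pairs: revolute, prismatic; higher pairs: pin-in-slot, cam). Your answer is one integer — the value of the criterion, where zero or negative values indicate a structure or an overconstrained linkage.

M = 4

link 0 = ground. State L|J1|J2 = 1|0|0
+link1  2|0|0
R(0,1) f=1→J1  2|1|0
+link2  3|1|0
PS(2,1) f=2→J2  3|1|1
+link3  4|1|1
+link4  5|1|1
PS(3,0) f=2→J2  5|1|2
R(4,3) f=1→J1  5|2|2
P(4,2) f=1→J1  5|3|2
M = 3(5−1)−2·3−2 = 12−6−2 = 4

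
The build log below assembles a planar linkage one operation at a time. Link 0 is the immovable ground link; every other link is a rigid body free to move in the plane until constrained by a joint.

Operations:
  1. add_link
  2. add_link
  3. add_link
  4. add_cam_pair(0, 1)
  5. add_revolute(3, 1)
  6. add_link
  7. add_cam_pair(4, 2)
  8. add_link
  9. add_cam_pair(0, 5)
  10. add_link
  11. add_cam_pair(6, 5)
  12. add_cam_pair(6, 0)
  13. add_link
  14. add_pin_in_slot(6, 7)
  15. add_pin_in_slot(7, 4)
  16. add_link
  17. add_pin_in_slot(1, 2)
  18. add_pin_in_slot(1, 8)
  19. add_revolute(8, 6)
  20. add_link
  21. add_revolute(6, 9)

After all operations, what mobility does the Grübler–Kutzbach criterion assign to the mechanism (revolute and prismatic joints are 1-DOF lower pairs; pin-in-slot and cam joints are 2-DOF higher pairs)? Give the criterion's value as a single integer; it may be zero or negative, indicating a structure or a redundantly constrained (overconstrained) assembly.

[1;0;0] (link 0 is ground)
L+ [2;0;0]
L+ [3;0;0]
L+ [4;0;0]
C(0,1)∈J2 [4;0;1]
R(3,1)∈J1 [4;1;1]
L+ [5;1;1]
C(4,2)∈J2 [5;1;2]
L+ [6;1;2]
C(0,5)∈J2 [6;1;3]
L+ [7;1;3]
C(6,5)∈J2 [7;1;4]
C(6,0)∈J2 [7;1;5]
L+ [8;1;5]
PS(6,7)∈J2 [8;1;6]
PS(7,4)∈J2 [8;1;7]
L+ [9;1;7]
PS(1,2)∈J2 [9;1;8]
PS(1,8)∈J2 [9;1;9]
R(8,6)∈J1 [9;2;9]
L+ [10;2;9]
R(6,9)∈J1 [10;3;9]
mobility = 27 − 6 − 9 = 12

M = 12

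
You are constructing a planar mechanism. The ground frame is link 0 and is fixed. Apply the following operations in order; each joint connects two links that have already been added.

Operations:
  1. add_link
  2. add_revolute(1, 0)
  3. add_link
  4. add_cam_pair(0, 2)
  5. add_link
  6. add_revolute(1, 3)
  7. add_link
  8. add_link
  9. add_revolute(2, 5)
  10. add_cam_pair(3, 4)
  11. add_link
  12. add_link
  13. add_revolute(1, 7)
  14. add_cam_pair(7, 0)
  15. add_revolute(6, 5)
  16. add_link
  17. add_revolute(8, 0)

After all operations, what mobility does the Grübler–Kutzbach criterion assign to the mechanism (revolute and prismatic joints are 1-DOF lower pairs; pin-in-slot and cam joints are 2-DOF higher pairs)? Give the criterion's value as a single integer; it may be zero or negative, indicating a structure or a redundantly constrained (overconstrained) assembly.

ground; <1,0,0>
#1 <2,0,0>
R:1↔0 J1 <2,1,0>
#2 <3,1,0>
C:0↔2 J2 <3,1,1>
#3 <4,1,1>
R:1↔3 J1 <4,2,1>
#4 <5,2,1>
#5 <6,2,1>
R:2↔5 J1 <6,3,1>
C:3↔4 J2 <6,3,2>
#6 <7,3,2>
#7 <8,3,2>
R:1↔7 J1 <8,4,2>
C:7↔0 J2 <8,4,3>
R:6↔5 J1 <8,5,3>
#8 <9,5,3>
R:8↔0 J1 <9,6,3>
3×8 − 2×6 − 1×3 = 9

M = 9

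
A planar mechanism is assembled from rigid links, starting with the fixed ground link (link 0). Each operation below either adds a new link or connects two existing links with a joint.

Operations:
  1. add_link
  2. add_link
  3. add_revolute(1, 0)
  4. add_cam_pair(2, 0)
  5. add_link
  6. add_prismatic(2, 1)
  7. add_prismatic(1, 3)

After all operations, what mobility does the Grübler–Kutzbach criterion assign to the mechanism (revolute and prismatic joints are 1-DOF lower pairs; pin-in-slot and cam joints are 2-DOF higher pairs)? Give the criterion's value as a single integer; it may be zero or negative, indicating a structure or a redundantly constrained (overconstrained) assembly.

ground; <1,0,0>
#1 <2,0,0>
#2 <3,0,0>
R:1↔0 J1 <3,1,0>
C:2↔0 J2 <3,1,1>
#3 <4,1,1>
P:2↔1 J1 <4,2,1>
P:1↔3 J1 <4,3,1>
3×3 − 2×3 − 1×1 = 2

M = 2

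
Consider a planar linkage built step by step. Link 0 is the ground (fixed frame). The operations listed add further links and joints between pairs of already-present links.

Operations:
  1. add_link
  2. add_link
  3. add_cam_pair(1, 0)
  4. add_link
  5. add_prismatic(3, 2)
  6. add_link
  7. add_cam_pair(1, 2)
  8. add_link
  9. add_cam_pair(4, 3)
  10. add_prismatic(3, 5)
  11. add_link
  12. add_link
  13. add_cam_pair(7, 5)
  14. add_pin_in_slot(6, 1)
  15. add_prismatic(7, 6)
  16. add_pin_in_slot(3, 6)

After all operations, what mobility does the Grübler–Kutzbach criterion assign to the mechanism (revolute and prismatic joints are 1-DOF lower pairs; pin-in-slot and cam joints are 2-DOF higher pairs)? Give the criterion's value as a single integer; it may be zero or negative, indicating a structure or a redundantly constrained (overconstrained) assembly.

L=1 J1=0 J2=0
add link → L=2 J1=0 J2=0
add link → L=3 J1=0 J2=0
C@1,0 dof=2 J2 → L=3 J1=0 J2=1
add link → L=4 J1=0 J2=1
P@3,2 dof=1 J1 → L=4 J1=1 J2=1
add link → L=5 J1=1 J2=1
C@1,2 dof=2 J2 → L=5 J1=1 J2=2
add link → L=6 J1=1 J2=2
C@4,3 dof=2 J2 → L=6 J1=1 J2=3
P@3,5 dof=1 J1 → L=6 J1=2 J2=3
add link → L=7 J1=2 J2=3
add link → L=8 J1=2 J2=3
C@7,5 dof=2 J2 → L=8 J1=2 J2=4
PS@6,1 dof=2 J2 → L=8 J1=2 J2=5
P@7,6 dof=1 J1 → L=8 J1=3 J2=5
PS@3,6 dof=2 J2 → L=8 J1=3 J2=6
M=3(L−1)−2J1−J2=3·7−2·3−6=9

M = 9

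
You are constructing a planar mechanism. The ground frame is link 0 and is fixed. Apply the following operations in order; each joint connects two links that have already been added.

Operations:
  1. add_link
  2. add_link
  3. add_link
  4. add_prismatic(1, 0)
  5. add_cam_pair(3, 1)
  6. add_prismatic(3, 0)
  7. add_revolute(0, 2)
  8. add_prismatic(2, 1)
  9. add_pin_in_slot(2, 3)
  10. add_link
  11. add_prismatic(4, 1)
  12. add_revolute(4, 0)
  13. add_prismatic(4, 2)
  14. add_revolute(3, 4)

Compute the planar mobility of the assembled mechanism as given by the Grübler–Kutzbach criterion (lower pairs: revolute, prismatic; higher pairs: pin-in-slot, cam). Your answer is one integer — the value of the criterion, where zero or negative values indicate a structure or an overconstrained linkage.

[1;0;0] (link 0 is ground)
L+ [2;0;0]
L+ [3;0;0]
L+ [4;0;0]
P(1,0)∈J1 [4;1;0]
C(3,1)∈J2 [4;1;1]
P(3,0)∈J1 [4;2;1]
R(0,2)∈J1 [4;3;1]
P(2,1)∈J1 [4;4;1]
PS(2,3)∈J2 [4;4;2]
L+ [5;4;2]
P(4,1)∈J1 [5;5;2]
R(4,0)∈J1 [5;6;2]
P(4,2)∈J1 [5;7;2]
R(3,4)∈J1 [5;8;2]
mobility = 12 − 16 − 2 = -6

M = -6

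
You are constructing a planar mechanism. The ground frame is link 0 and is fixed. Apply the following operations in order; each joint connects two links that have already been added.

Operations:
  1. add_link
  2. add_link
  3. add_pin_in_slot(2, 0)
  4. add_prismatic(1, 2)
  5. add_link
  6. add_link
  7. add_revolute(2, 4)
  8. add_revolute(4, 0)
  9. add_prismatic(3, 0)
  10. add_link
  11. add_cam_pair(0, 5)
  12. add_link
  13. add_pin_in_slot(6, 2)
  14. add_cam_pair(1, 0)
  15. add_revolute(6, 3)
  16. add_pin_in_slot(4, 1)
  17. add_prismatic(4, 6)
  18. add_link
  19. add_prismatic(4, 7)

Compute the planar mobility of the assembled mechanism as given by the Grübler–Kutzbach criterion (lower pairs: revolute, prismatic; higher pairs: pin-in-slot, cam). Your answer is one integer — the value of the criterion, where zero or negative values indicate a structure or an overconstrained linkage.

(L,J1,J2)=(1,0,0); link0 fixed
link1: (2,0,0)
link2: (3,0,0)
PS 2-0 [J2]: (3,0,1)
P 1-2 [J1]: (3,1,1)
link3: (4,1,1)
link4: (5,1,1)
R 2-4 [J1]: (5,2,1)
R 4-0 [J1]: (5,3,1)
P 3-0 [J1]: (5,4,1)
link5: (6,4,1)
C 0-5 [J2]: (6,4,2)
link6: (7,4,2)
PS 6-2 [J2]: (7,4,3)
C 1-0 [J2]: (7,4,4)
R 6-3 [J1]: (7,5,4)
PS 4-1 [J2]: (7,5,5)
P 4-6 [J1]: (7,6,5)
link7: (8,6,5)
P 4-7 [J1]: (8,7,5)
Grübler: 3·7 − 2·7 − 5 = 2

M = 2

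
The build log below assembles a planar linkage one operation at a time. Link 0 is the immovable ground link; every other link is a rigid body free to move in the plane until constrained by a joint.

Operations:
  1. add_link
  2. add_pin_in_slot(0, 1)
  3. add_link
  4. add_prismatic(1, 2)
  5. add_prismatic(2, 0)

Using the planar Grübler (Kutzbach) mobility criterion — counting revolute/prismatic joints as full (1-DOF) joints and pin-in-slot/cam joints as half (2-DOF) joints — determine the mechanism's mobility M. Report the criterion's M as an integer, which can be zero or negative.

[1;0;0] (link 0 is ground)
L+ [2;0;0]
PS(0,1)∈J2 [2;0;1]
L+ [3;0;1]
P(1,2)∈J1 [3;1;1]
P(2,0)∈J1 [3;2;1]
mobility = 6 − 4 − 1 = 1

M = 1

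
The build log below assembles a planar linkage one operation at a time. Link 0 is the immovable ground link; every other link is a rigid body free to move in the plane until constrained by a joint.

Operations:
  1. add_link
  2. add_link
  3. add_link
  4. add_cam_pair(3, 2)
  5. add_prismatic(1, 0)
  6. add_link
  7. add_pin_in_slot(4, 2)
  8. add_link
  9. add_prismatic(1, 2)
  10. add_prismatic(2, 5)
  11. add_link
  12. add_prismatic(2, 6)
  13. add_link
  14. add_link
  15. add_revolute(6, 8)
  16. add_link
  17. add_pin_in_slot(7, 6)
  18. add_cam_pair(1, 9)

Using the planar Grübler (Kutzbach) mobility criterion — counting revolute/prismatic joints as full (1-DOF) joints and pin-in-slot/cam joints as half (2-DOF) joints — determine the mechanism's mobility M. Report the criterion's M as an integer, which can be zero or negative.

link 0 = ground. State L|J1|J2 = 1|0|0
+link1  2|0|0
+link2  3|0|0
+link3  4|0|0
C(3,2) f=2→J2  4|0|1
P(1,0) f=1→J1  4|1|1
+link4  5|1|1
PS(4,2) f=2→J2  5|1|2
+link5  6|1|2
P(1,2) f=1→J1  6|2|2
P(2,5) f=1→J1  6|3|2
+link6  7|3|2
P(2,6) f=1→J1  7|4|2
+link7  8|4|2
+link8  9|4|2
R(6,8) f=1→J1  9|5|2
+link9  10|5|2
PS(7,6) f=2→J2  10|5|3
C(1,9) f=2→J2  10|5|4
M = 3(10−1)−2·5−4 = 27−10−4 = 13

M = 13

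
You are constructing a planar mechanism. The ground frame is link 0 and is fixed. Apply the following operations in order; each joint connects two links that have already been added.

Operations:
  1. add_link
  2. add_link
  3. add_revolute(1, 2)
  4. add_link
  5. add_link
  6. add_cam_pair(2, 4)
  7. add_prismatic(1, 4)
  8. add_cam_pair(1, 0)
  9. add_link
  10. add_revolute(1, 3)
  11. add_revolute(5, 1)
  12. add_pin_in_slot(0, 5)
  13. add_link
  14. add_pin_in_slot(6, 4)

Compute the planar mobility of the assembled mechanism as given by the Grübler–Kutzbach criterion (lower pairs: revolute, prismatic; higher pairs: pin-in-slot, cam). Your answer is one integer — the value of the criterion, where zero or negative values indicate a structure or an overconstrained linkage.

M = 6

[1;0;0] (link 0 is ground)
L+ [2;0;0]
L+ [3;0;0]
R(1,2)∈J1 [3;1;0]
L+ [4;1;0]
L+ [5;1;0]
C(2,4)∈J2 [5;1;1]
P(1,4)∈J1 [5;2;1]
C(1,0)∈J2 [5;2;2]
L+ [6;2;2]
R(1,3)∈J1 [6;3;2]
R(5,1)∈J1 [6;4;2]
PS(0,5)∈J2 [6;4;3]
L+ [7;4;3]
PS(6,4)∈J2 [7;4;4]
mobility = 18 − 8 − 4 = 6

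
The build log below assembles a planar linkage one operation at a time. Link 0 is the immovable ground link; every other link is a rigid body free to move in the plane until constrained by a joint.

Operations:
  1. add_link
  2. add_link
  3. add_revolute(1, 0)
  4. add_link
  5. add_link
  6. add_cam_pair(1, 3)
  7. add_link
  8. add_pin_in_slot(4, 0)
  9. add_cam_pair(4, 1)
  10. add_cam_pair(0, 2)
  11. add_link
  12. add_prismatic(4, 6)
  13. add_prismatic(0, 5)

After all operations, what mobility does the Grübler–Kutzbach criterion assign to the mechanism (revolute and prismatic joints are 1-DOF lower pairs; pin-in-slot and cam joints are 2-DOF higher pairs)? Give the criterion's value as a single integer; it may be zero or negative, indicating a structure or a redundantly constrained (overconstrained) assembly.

M = 8

L=1 J1=0 J2=0
add link → L=2 J1=0 J2=0
add link → L=3 J1=0 J2=0
R@1,0 dof=1 J1 → L=3 J1=1 J2=0
add link → L=4 J1=1 J2=0
add link → L=5 J1=1 J2=0
C@1,3 dof=2 J2 → L=5 J1=1 J2=1
add link → L=6 J1=1 J2=1
PS@4,0 dof=2 J2 → L=6 J1=1 J2=2
C@4,1 dof=2 J2 → L=6 J1=1 J2=3
C@0,2 dof=2 J2 → L=6 J1=1 J2=4
add link → L=7 J1=1 J2=4
P@4,6 dof=1 J1 → L=7 J1=2 J2=4
P@0,5 dof=1 J1 → L=7 J1=3 J2=4
M=3(L−1)−2J1−J2=3·6−2·3−4=8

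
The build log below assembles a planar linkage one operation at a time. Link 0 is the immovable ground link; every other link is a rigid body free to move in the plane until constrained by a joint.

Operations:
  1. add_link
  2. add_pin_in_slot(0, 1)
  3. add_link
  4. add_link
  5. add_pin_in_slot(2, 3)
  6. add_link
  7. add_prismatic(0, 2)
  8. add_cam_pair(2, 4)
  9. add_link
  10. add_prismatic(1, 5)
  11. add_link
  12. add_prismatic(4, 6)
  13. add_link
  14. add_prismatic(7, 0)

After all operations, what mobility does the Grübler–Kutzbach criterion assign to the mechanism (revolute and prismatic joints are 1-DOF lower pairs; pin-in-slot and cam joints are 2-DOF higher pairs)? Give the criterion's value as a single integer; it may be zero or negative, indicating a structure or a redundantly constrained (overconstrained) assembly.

(L,J1,J2)=(1,0,0); link0 fixed
link1: (2,0,0)
PS 0-1 [J2]: (2,0,1)
link2: (3,0,1)
link3: (4,0,1)
PS 2-3 [J2]: (4,0,2)
link4: (5,0,2)
P 0-2 [J1]: (5,1,2)
C 2-4 [J2]: (5,1,3)
link5: (6,1,3)
P 1-5 [J1]: (6,2,3)
link6: (7,2,3)
P 4-6 [J1]: (7,3,3)
link7: (8,3,3)
P 7-0 [J1]: (8,4,3)
Grübler: 3·7 − 2·4 − 3 = 10

M = 10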